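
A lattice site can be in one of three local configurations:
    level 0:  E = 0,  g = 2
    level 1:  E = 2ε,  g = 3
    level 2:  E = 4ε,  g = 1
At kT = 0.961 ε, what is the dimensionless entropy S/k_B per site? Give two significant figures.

Eᵢ/kT = 0, 2.081, 4.162.
Z = Σ gᵢe^(−Eᵢ/kT) = 2·e^(−0) + 3·e^(−2.081) + 1·e^(−4.162) = 2.000 + 0.3744 + 0.01558 = 2.390.
⟨E⟩ = Σ EᵢPᵢ = 0.3394 ε.
S/k_B = ln Z + ⟨E⟩/kT = ln(2.390) + 0.3394/0.961 = 0.8713 + 0.3532 = 1.2.

1.2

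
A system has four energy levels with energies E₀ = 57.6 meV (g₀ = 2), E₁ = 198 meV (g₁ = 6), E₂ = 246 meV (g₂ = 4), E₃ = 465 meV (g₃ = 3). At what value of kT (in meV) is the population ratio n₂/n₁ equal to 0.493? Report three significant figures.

n₂/n₁ = (g₂/g₁) exp[−(E₂−E₁)/kT] = 0.493.
⇒ (E₂−E₁)/kT = ln((4/6)/0.493) = ln(1.3523) = 0.30181.
kT = 48 meV / 0.30181 = 159 meV.

159 meV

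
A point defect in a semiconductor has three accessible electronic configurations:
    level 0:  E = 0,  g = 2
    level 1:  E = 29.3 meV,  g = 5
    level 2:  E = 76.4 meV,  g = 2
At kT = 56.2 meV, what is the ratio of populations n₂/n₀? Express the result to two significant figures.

n₂/n₀ = (g₂/g₀) exp[−(E₂−E₀)/kT] = (2/2) × exp(−(76.4 meV)/(56.2 meV)) = (2/2) × exp(-1.359) = 0.26.

0.26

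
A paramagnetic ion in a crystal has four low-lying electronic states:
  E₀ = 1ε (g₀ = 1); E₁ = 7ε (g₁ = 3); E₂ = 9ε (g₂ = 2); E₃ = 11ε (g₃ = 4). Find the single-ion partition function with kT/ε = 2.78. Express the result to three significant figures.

Eᵢ/kT = 0.35971, 2.5180, 3.2374, 3.9568.
Z = Σ gᵢe^(−Eᵢ/kT) = 1·e^(−0.35971) + 3·e^(−2.5180) + 2·e^(−3.2374) + 4·e^(−3.9568) = 0.69788 + 0.24186 + 0.078532 + 0.076497 = 1.0948.

Z = 1.09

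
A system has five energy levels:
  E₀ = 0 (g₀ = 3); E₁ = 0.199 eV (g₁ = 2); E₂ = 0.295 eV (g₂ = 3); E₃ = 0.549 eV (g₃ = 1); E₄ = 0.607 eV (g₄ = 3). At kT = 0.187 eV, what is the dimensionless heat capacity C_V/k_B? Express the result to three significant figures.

0.644

Eᵢ/kT = 0, 1.0642, 1.5775, 2.9358, 3.2460.
Z = Σ gᵢe^(−Eᵢ/kT) = 3·e^(−0) + 2·e^(−1.0642) + 3·e^(−1.5775) + 1·e^(−2.9358) + 3·e^(−3.2460) = 3.0000 + 0.69001 + 0.61947 + 0.053088 + 0.11679 = 4.4794.
⟨E⟩ = 0.093783 eV, ⟨E²⟩ = 0.031314 eV².
C_V/k_B = (⟨E²⟩ − ⟨E⟩²)/(kT)² = (0.031314 − 0.0087953)/0.034969 = 0.644.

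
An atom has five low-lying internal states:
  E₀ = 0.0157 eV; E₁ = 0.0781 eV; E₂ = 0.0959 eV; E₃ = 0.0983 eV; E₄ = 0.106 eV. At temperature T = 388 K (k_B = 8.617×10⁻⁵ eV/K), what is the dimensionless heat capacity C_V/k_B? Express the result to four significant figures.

k_BT = 8.617×10⁻⁵ × 388 K = 0.0334340 eV.
Eᵢ/kT = 0.469582, 2.33595, 2.86834, 2.94012, 3.17043.
Z = Σ e^(−Eᵢ/kT) = e^(−0.469582) + e^(−2.33595) + e^(−2.86834) + e^(−2.94012) + e^(−3.17043) = 0.625264 + 0.0967186 + 0.0567931 + 0.0528594 + 0.0419855 = 0.873621.
⟨E⟩ = 0.0371596 eV, ⟨E²⟩ = 0.00257424 eV².
C_V/k_B = (⟨E²⟩ − ⟨E⟩²)/(kT)² = (0.00257424 − 0.00138084)/0.00111783 = 1.068.

1.068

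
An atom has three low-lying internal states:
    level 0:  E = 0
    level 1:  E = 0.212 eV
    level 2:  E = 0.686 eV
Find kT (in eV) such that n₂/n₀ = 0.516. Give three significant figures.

1.04 eV

n₂/n₀ = exp[−(E₂−E₀)/kT] = 0.516.
⇒ (E₂−E₀)/kT = ln(1/0.516) = ln(1.9380) = 0.66166.
kT = 0.686 eV / 0.66166 = 1.04 eV.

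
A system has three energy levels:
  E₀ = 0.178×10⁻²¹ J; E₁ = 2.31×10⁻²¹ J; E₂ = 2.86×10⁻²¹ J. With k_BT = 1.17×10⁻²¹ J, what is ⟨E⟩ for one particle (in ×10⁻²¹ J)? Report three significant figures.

Eᵢ/kT = 0.15214, 1.9744, 2.4444.
Z = Σ e^(−Eᵢ/kT) = e^(−0.15214) + e^(−1.9744) + e^(−2.4444) = 0.85887 + 0.13884 + 0.086778 = 1.0845.
⟨E⟩ = Σ Eᵢ e^(−Eᵢ/kT) / Z = (0.178·0.85887 + 2.31·0.13884 + 2.86·0.086778) / 1.0845 = 0.666 ×10⁻²¹ J.

0.666 ×10⁻²¹ J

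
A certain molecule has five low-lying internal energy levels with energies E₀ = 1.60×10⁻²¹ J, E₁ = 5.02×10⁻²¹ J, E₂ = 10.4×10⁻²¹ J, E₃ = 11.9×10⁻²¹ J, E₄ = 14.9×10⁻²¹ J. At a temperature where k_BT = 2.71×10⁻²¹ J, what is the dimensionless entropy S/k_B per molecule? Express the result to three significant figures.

Eᵢ/kT = 0.59041, 1.8524, 3.8376, 4.3911, 5.4982.
Z = Σ e^(−Eᵢ/kT) = e^(−0.59041) + e^(−1.8524) + e^(−3.8376) + e^(−4.3911) + e^(−5.4982) = 0.55410 + 0.15686 + 0.021545 + 0.012387 + 0.0040941 = 0.74899.
⟨E⟩ = Σ EᵢPᵢ = 2.8124 ×10⁻²¹ J.
S/k_B = ln Z + ⟨E⟩/kT = ln(0.74899) + 2.8124/2.71 = -0.28903 + 1.0378 = 0.749.

0.749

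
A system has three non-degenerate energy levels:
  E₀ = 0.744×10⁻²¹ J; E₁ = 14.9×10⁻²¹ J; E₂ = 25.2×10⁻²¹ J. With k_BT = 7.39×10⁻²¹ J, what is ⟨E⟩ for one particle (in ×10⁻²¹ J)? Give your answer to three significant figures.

3.26 ×10⁻²¹ J

Eᵢ/kT = 0.10068, 2.0162, 3.4100.
Z = Σ e^(−Eᵢ/kT) = e^(−0.10068) + e^(−2.0162) + e^(−3.4100) = 0.90422 + 0.13316 + 0.033041 = 1.0704.
⟨E⟩ = Σ Eᵢ e^(−Eᵢ/kT) / Z = (0.744·0.90422 + 14.9·0.13316 + 25.2·0.033041) / 1.0704 = 3.26 ×10⁻²¹ J.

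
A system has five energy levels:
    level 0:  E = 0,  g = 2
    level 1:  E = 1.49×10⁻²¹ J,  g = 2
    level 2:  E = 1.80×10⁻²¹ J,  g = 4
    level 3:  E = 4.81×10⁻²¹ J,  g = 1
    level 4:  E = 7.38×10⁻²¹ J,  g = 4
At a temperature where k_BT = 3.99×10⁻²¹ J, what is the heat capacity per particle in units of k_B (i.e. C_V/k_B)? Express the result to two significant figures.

Eᵢ/kT = 0, 0.3734, 0.4511, 1.206, 1.850.
Z = Σ gᵢe^(−Eᵢ/kT) = 2·e^(−0) + 2·e^(−0.3734) + 4·e^(−0.4511) + 1·e^(−1.206) + 4·e^(−1.850) = 2.000 + 1.377 + 2.548 + 0.2994 + 0.6289 = 6.853.
⟨E⟩ = 1.856, ⟨E²⟩ = 7.660.
C_V/k_B = (⟨E²⟩ − ⟨E⟩²)/(kT)² = (7.660 − 3.445)/15.92 = 0.26.

0.26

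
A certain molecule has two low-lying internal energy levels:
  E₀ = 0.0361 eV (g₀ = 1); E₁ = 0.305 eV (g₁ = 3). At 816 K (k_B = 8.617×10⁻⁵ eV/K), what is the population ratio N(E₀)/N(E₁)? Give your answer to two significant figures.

k_BT = 8.617×10⁻⁵ × 816 K = 0.07031 eV.
n₀/n₁ = (g₀/g₁) exp[−(E₀−E₁)/kT] = (1/3) × exp(−(-0.2689 eV)/(0.07031 eV)) = (1/3) × exp(3.824) = 15.

15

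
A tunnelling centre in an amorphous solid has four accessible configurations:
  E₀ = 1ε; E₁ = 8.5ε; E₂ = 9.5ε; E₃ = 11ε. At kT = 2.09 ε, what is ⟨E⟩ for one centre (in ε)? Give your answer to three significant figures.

Eᵢ/kT = 0.47847, 4.0670, 4.5455, 5.2632.
Z = Σ e^(−Eᵢ/kT) = e^(−0.47847) + e^(−4.0670) + e^(−4.5455) + e^(−5.2632) = 0.61973 + 0.017129 + 0.010615 + 0.0051787 = 0.65265.
⟨E⟩ = Σ Eᵢ e^(−Eᵢ/kT) / Z = (1·0.61973 + 8.5·0.017129 + 9.5·0.010615 + 11·0.0051787) / 0.65265 = 1.41 ε.

1.41 ε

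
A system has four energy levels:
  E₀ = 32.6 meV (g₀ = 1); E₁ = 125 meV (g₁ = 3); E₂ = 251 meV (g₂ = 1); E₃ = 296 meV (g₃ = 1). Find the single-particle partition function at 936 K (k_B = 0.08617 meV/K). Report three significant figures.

k_BT = 0.08617 × 936 K = 80.655 meV.
Eᵢ/kT = 0.40419, 1.5498, 3.1120, 3.6700.
Z = Σ gᵢe^(−Eᵢ/kT) = 1·e^(−0.40419) + 3·e^(−1.5498) + 1·e^(−3.1120) + 1·e^(−3.6700) = 0.66752 + 0.63687 + 0.044512 + 0.025476 = 1.3744.

Z = 1.37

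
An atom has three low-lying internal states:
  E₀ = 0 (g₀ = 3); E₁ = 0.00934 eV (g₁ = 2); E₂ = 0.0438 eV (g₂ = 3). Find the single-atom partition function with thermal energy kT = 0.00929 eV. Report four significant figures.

Z = 3.759

Eᵢ/kT = 0, 1.00538, 4.71475.
Z = Σ gᵢe^(−Eᵢ/kT) = 3·e^(−0) + 2·e^(−1.00538) + 3·e^(−4.71475) = 3.00000 + 0.731811 + 0.0268863 = 3.75870.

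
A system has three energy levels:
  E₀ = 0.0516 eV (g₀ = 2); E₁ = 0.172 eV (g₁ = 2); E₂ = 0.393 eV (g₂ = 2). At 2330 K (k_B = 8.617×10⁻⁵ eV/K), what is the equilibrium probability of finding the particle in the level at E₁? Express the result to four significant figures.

k_BT = 8.617×10⁻⁵ × 2330 K = 0.200776 eV.
Eᵢ/kT = 0.257003, 0.856676, 1.95741.
Z = Σ gᵢe^(−Eᵢ/kT) = 2·e^(−0.257003) + 2·e^(−0.856676) + 2·e^(−1.95741) = 1.54673 + 0.849142 + 0.282447 = 2.67832.
P₁ = g₁ e^(−E₁/kT) / Z = 0.849142/2.67832 = 0.3170.

0.3170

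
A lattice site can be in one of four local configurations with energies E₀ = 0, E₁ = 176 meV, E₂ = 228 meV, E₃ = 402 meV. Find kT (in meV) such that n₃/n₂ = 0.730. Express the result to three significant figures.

553 meV

n₃/n₂ = exp[−(E₃−E₂)/kT] = 0.730.
⇒ (E₃−E₂)/kT = ln(1/0.730) = ln(1.3699) = 0.31474.
kT = 174 meV / 0.31474 = 553 meV.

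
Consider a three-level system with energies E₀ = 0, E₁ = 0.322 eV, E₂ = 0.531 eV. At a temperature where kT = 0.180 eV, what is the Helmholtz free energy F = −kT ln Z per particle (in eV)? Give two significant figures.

Eᵢ/kT = 0, 1.789, 2.950.
Z = Σ e^(−Eᵢ/kT) = e^(−0) + e^(−1.789) + e^(−2.950) = 1.000 + 0.1671 + 0.05234 = 1.219.
F = −kT ln Z = −0.180 × ln(1.219) = −0.180 × 0.1980 = -0.036 eV.

-0.036 eV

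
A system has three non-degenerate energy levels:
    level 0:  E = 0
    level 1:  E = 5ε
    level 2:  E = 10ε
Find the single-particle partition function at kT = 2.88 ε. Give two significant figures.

Z = 1.2

Eᵢ/kT = 0, 1.736, 3.472.
Z = Σ e^(−Eᵢ/kT) = e^(−0) + e^(−1.736) + e^(−3.472) = 1.000 + 0.1762 + 0.03105 = 1.207.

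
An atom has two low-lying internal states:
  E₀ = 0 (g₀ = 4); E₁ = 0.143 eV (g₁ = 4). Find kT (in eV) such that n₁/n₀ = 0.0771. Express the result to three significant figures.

n₁/n₀ = (g₁/g₀) exp[−(E₁−E₀)/kT] = 0.0771.
⇒ (E₁−E₀)/kT = ln((4/4)/0.0771) = ln(12.970) = 2.5626.
kT = 0.143 eV / 2.5626 = 0.0558 eV.

0.0558 eV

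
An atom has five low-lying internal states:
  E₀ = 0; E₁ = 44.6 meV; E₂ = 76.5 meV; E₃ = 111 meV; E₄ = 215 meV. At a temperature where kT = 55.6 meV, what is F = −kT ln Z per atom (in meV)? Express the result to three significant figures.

-34.4 meV

Eᵢ/kT = 0, 0.80216, 1.3759, 1.9964, 3.8669.
Z = Σ e^(−Eᵢ/kT) = e^(−0) + e^(−0.80216) + e^(−1.3759) + e^(−1.9964) + e^(−3.8669) = 1.0000 + 0.44836 + 0.25261 + 0.13582 + 0.020923 = 1.8577.
F = −kT ln Z = −55.6 × ln(1.8577) = −55.6 × 0.61934 = -34.4 meV.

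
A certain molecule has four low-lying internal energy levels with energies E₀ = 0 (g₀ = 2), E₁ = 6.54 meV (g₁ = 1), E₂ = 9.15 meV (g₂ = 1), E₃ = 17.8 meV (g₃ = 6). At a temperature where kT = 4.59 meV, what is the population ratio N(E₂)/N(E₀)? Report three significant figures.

n₂/n₀ = (g₂/g₀) exp[−(E₂−E₀)/kT] = (1/2) × exp(−(9.15 meV)/(4.59 meV)) = (1/2) × exp(-1.9935) = 0.0681.

0.0681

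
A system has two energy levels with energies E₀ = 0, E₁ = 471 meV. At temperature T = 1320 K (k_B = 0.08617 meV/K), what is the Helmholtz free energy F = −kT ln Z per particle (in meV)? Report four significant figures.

-1.795 meV

k_BT = 0.08617 × 1320 K = 113.744 meV.
Eᵢ/kT = 0, 4.14088.
Z = Σ e^(−Eᵢ/kT) = e^(−0) + e^(−4.14088) = 1.00000 + 0.0159088 = 1.01591.
F = −kT ln Z = −113.744 × ln(1.01591) = −113.744 × 0.0157848 = -1.795 meV.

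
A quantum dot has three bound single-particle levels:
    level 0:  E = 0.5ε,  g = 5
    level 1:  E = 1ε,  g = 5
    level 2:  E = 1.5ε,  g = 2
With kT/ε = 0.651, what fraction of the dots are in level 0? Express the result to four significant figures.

0.6452

Eᵢ/kT = 0.768049, 1.53610, 2.30415.
Z = Σ gᵢe^(−Eᵢ/kT) = 5·e^(−0.768049) + 5·e^(−1.53610) + 2·e^(−2.30415) = 2.31959 + 1.07609 + 0.199687 = 3.59537.
P₀ = g₀ e^(−E₀/kT) / Z = 2.31959/3.59537 = 0.6452.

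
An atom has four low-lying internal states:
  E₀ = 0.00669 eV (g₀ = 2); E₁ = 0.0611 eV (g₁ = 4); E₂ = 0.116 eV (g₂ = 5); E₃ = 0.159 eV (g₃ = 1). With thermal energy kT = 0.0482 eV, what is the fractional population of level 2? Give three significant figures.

Eᵢ/kT = 0.13880, 1.2676, 2.4066, 3.2988.
Z = Σ gᵢe^(−Eᵢ/kT) = 2·e^(−0.13880) + 4·e^(−1.2676) + 5·e^(−2.4066) + 1·e^(−3.2988) = 1.7408 + 1.1260 + 0.45061 + 0.036927 = 3.3543.
P₂ = g₂ e^(−E₂/kT) / Z = 0.45061/3.3543 = 0.134.

0.134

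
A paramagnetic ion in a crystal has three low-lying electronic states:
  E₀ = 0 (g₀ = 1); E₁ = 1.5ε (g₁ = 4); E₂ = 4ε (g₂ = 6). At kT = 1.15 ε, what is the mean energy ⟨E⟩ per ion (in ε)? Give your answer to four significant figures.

Eᵢ/kT = 0, 1.30435, 3.47826.
Z = Σ gᵢe^(−Eᵢ/kT) = 1·e^(−0) + 4·e^(−1.30435) + 6·e^(−3.47826) = 1.00000 + 1.08540 + 0.185166 = 2.27057.
⟨E⟩ = Σ Eᵢ gᵢe^(−Eᵢ/kT) / Z = (0·1.00000 + 1.5·1.08540 + 4·0.185166) / 2.27057 = 1.043 ε.

1.043 ε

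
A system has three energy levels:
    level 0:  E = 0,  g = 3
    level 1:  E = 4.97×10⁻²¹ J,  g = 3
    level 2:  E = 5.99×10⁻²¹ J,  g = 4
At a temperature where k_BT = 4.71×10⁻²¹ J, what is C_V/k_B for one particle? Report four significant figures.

0.3367

Eᵢ/kT = 0, 1.05520, 1.27176.
Z = Σ gᵢe^(−Eᵢ/kT) = 3·e^(−0) + 3·e^(−1.05520) + 4·e^(−1.27176) = 3.00000 + 1.04437 + 1.12135 = 5.16572.
⟨E⟩ = 2.30508, ⟨E²⟩ = 12.7825.
C_V/k_B = (⟨E²⟩ − ⟨E⟩²)/(kT)² = (12.7825 − 5.31339)/22.1841 = 0.3367.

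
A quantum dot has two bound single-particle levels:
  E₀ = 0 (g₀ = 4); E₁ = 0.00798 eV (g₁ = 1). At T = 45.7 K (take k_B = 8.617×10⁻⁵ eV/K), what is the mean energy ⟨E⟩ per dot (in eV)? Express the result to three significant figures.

0.000255 eV

k_BT = 8.617×10⁻⁵ × 45.7 K = 0.0039380 eV.
Eᵢ/kT = 0, 2.0264.
Z = Σ gᵢe^(−Eᵢ/kT) = 4·e^(−0) + 1·e^(−2.0264) = 4.0000 + 0.13181 = 4.1318.
⟨E⟩ = Σ Eᵢ gᵢe^(−Eᵢ/kT) / Z = (0·4.0000 + 0.00798·0.13181) / 4.1318 = 0.000255 eV.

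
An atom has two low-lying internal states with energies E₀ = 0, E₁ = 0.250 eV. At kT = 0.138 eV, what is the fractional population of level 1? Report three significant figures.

0.140

Eᵢ/kT = 0, 1.8116.
Z = Σ e^(−Eᵢ/kT) = e^(−0) + e^(−1.8116) = 1.0000 + 0.16339 = 1.1634.
P₁ = e^(−E₁/kT) / Z = 0.16339/1.1634 = 0.140.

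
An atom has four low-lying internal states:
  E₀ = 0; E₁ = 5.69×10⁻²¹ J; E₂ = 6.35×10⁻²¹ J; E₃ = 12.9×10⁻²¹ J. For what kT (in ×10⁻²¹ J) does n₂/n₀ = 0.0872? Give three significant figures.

2.60 ×10⁻²¹ J

n₂/n₀ = exp[−(E₂−E₀)/kT] = 0.0872.
⇒ (E₂−E₀)/kT = ln(1/0.0872) = ln(11.468) = 2.4396.
kT = 6.35 ×10⁻²¹ J / 2.4396 = 2.60 ×10⁻²¹ J.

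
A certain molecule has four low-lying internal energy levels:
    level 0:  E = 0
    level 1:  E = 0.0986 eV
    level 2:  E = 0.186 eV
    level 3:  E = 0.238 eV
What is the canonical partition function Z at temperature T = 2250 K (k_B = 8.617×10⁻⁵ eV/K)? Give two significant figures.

k_BT = 8.617×10⁻⁵ × 2250 K = 0.1939 eV.
Eᵢ/kT = 0, 0.5085, 0.9593, 1.227.
Z = Σ e^(−Eᵢ/kT) = e^(−0) + e^(−0.5085) + e^(−0.9593) + e^(−1.227) = 1.000 + 0.6014 + 0.3832 + 0.2932 = 2.278.

Z = 2.3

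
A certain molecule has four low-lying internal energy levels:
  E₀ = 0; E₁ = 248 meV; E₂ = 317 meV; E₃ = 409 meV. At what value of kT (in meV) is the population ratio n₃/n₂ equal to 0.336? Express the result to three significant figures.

84.4 meV

n₃/n₂ = exp[−(E₃−E₂)/kT] = 0.336.
⇒ (E₃−E₂)/kT = ln(1/0.336) = ln(2.9762) = 1.0906.
kT = 92 meV / 1.0906 = 84.4 meV.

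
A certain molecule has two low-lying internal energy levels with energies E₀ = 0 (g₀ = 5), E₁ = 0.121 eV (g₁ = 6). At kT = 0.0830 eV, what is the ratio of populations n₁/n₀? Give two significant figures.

0.28

n₁/n₀ = (g₁/g₀) exp[−(E₁−E₀)/kT] = (6/5) × exp(−(0.121 eV)/(0.0830 eV)) = (6/5) × exp(-1.458) = 0.28.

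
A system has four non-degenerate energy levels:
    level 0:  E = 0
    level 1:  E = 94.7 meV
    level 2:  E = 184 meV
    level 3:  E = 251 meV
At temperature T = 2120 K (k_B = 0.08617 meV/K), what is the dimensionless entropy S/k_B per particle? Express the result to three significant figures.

k_BT = 0.08617 × 2120 K = 182.68 meV.
Eᵢ/kT = 0, 0.51839, 1.0072, 1.3740.
Z = Σ e^(−Eᵢ/kT) = e^(−0) + e^(−0.51839) + e^(−1.0072) + e^(−1.3740) = 1.0000 + 0.59548 + 0.36524 + 0.25309 = 2.2138.
⟨E⟩ = Σ EᵢPᵢ = 84.525 meV.
S/k_B = ln Z + ⟨E⟩/kT = ln(2.2138) + 84.525/182.68 = 0.79471 + 0.46269 = 1.26.

1.26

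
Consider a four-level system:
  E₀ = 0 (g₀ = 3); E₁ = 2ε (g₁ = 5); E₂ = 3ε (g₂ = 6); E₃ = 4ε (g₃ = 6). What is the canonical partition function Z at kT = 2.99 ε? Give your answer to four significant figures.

Z = 9.336

Eᵢ/kT = 0, 0.668896, 1.00334, 1.33779.
Z = Σ gᵢe^(−Eᵢ/kT) = 3·e^(−0) + 5·e^(−0.668896) + 6·e^(−1.00334) + 6·e^(−1.33779) = 3.00000 + 2.56137 + 2.19992 + 1.57455 = 9.33584.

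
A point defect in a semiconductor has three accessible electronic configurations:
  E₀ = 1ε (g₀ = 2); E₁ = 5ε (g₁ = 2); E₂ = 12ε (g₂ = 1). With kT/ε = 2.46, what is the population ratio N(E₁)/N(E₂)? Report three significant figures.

n₁/n₂ = (g₁/g₂) exp[−(E₁−E₂)/kT] = (2/1) × exp(−(-7ε)/(2.46ε)) = (2/1) × exp(2.8455) = 34.4.

34.4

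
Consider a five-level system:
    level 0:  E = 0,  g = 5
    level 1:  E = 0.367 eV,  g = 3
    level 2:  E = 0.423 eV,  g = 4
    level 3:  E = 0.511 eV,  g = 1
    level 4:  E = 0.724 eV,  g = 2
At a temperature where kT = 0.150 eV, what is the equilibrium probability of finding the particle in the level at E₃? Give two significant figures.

Eᵢ/kT = 0, 2.447, 2.820, 3.407, 4.827.
Z = Σ gᵢe^(−Eᵢ/kT) = 5·e^(−0) + 3·e^(−2.447) + 4·e^(−2.820) + 1·e^(−3.407) + 2·e^(−4.827) = 5.000 + 0.2597 + 0.2384 + 0.03314 + 0.01602 = 5.547.
P₃ = g₃ e^(−E₃/kT) / Z = 0.03314/5.547 = 0.0060.

0.0060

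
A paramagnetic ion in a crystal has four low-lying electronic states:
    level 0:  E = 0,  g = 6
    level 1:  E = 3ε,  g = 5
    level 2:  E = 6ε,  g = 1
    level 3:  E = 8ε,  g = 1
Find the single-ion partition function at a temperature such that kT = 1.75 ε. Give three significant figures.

Eᵢ/kT = 0, 1.7143, 3.4286, 4.5714.
Z = Σ gᵢe^(−Eᵢ/kT) = 6·e^(−0) + 5·e^(−1.7143) + 1·e^(−3.4286) + 1·e^(−4.5714) = 6.0000 + 0.90045 + 0.032432 + 0.010343 = 6.9432.

Z = 6.94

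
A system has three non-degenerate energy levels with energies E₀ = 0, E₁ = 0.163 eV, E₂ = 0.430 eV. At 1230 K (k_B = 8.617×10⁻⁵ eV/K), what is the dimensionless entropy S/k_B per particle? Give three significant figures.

k_BT = 8.617×10⁻⁵ × 1230 K = 0.10599 eV.
Eᵢ/kT = 0, 1.5379, 4.0570.
Z = Σ e^(−Eᵢ/kT) = e^(−0) + e^(−1.5379) + e^(−4.0570) = 1.0000 + 0.21483 + 0.017301 = 1.2321.
⟨E⟩ = Σ EᵢPᵢ = 0.034459 eV.
S/k_B = ln Z + ⟨E⟩/kT = ln(1.2321) + 0.034459/0.10599 = 0.20872 + 0.32512 = 0.534.

0.534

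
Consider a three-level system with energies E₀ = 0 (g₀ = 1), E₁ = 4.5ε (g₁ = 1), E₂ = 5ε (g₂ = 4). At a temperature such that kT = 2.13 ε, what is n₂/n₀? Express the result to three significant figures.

0.382

n₂/n₀ = (g₂/g₀) exp[−(E₂−E₀)/kT] = (4/1) × exp(−(5ε)/(2.13ε)) = (4/1) × exp(-2.3474) = 0.382.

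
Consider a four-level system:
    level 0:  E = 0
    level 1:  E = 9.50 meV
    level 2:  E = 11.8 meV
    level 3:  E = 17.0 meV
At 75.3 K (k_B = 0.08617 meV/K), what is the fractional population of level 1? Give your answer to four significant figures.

k_BT = 0.08617 × 75.3 K = 6.48860 meV.
Eᵢ/kT = 0, 1.46411, 1.81857, 2.61998.
Z = Σ e^(−Eᵢ/kT) = e^(−0) + e^(−1.46411) + e^(−1.81857) + e^(−2.61998) = 1.00000 + 0.231284 + 0.162258 + 0.0728043 = 1.46635.
P₁ = e^(−E₁/kT) / Z = 0.231284/1.46635 = 0.1577.

0.1577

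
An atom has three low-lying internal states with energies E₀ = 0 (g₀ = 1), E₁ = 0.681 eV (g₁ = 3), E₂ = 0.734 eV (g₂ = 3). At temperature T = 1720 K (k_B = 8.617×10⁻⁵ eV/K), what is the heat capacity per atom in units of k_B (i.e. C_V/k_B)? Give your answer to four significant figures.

k_BT = 8.617×10⁻⁵ × 1720 K = 0.148212 eV.
Eᵢ/kT = 0, 4.59477, 4.95237.
Z = Σ gᵢe^(−Eᵢ/kT) = 1·e^(−0) + 3·e^(−4.59477) + 3·e^(−4.95237) = 1.00000 + 0.0303136 + 0.0211999 = 1.05151.
⟨E⟩ = 0.0344308 eV, ⟨E²⟩ = 0.0242317 eV².
C_V/k_B = (⟨E²⟩ − ⟨E⟩²)/(kT)² = (0.0242317 − 0.00118548)/0.0219668 = 1.049.

1.049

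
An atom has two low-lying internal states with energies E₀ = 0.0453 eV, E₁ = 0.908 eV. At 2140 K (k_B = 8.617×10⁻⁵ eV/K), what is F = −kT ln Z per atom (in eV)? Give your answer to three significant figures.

0.0436 eV

k_BT = 8.617×10⁻⁵ × 2140 K = 0.18440 eV.
Eᵢ/kT = 0.24566, 4.9241.
Z = Σ e^(−Eᵢ/kT) = e^(−0.24566) + e^(−4.9241) = 0.78219 + 0.0072693 = 0.78946.
F = −kT ln Z = −0.18440 × ln(0.78946) = −0.18440 × -0.23641 = 0.0436 eV.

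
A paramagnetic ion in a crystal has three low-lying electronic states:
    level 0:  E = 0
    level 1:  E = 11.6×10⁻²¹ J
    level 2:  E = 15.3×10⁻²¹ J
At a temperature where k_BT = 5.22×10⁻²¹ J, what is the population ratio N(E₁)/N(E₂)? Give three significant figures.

2.03

n₁/n₂ = exp[−(E₁−E₂)/kT] = exp(−(-3.7 ×10⁻²¹ J)/(5.22 ×10⁻²¹ J)) = exp(0.70881) = 2.03.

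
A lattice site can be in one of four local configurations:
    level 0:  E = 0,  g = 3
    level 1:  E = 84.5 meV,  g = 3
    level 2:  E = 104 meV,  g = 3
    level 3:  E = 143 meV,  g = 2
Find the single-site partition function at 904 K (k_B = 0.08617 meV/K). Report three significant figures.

Z = 5.12

k_BT = 0.08617 × 904 K = 77.898 meV.
Eᵢ/kT = 0, 1.0848, 1.3351, 1.8357.
Z = Σ gᵢe^(−Eᵢ/kT) = 3·e^(−0) + 3·e^(−1.0848) + 3·e^(−1.3351) + 2·e^(−1.8357) = 3.0000 + 1.0139 + 0.78940 + 0.31900 = 5.1223.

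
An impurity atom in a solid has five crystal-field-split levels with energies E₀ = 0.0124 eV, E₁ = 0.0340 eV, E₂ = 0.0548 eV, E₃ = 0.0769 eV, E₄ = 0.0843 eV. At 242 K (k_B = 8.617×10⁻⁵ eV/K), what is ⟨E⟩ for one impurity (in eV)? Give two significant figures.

k_BT = 8.617×10⁻⁵ × 242 K = 0.02085 eV.
Eᵢ/kT = 0.5947, 1.631, 2.628, 3.688, 4.043.
Z = Σ e^(−Eᵢ/kT) = e^(−0.5947) + e^(−1.631) + e^(−2.628) + e^(−3.688) + e^(−4.043) = 0.5517 + 0.1957 + 0.07222 + 0.02502 + 0.01754 = 0.8622.
⟨E⟩ = Σ Eᵢ e^(−Eᵢ/kT) / Z = (0.0124·0.5517 + 0.0340·0.1957 + 0.0548·0.07222 + 0.0769·0.02502 + 0.0843·0.01754) / 0.8622 = 0.024 eV.

0.024 eV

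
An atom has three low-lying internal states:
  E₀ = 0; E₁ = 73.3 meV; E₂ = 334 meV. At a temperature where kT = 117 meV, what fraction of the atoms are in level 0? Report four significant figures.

Eᵢ/kT = 0, 0.626496, 2.85470.
Z = Σ e^(−Eᵢ/kT) = e^(−0) + e^(−0.626496) + e^(−2.85470) = 1.00000 + 0.534461 + 0.0575731 = 1.59203.
P₀ = e^(−E₀/kT) / Z = 1.00000/1.59203 = 0.6281.

0.6281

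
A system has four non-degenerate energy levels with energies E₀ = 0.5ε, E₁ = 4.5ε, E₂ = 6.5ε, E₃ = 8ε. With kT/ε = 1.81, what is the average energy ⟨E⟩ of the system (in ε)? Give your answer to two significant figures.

1.2 ε

Eᵢ/kT = 0.2762, 2.486, 3.591, 4.420.
Z = Σ e^(−Eᵢ/kT) = e^(−0.2762) + e^(−2.486) + e^(−3.591) + e^(−4.420) = 0.7587 + 0.08324 + 0.02757 + 0.01203 = 0.8815.
⟨E⟩ = Σ Eᵢ e^(−Eᵢ/kT) / Z = (0.5·0.7587 + 4.5·0.08324 + 6.5·0.02757 + 8·0.01203) / 0.8815 = 1.2 ε.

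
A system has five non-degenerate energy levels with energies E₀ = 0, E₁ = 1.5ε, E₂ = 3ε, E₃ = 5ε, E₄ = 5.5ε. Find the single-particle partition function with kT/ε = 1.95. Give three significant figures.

Eᵢ/kT = 0, 0.76923, 1.5385, 2.5641, 2.8205.
Z = Σ e^(−Eᵢ/kT) = e^(−0) + e^(−0.76923) + e^(−1.5385) + e^(−2.5641) + e^(−2.8205) = 1.0000 + 0.46337 + 0.21470 + 0.076988 + 0.059576 = 1.8146.

Z = 1.81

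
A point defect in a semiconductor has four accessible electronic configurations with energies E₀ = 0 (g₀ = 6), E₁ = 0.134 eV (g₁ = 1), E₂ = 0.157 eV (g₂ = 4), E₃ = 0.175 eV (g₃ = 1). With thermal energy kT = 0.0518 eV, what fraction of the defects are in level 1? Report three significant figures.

0.0119

Eᵢ/kT = 0, 2.5869, 3.0309, 3.3784.
Z = Σ gᵢe^(−Eᵢ/kT) = 6·e^(−0) + 1·e^(−2.5869) + 4·e^(−3.0309) + 1·e^(−3.3784) = 6.0000 + 0.075253 + 0.19309 + 0.034102 = 6.3024.
P₁ = g₁ e^(−E₁/kT) / Z = 0.075253/6.3024 = 0.0119.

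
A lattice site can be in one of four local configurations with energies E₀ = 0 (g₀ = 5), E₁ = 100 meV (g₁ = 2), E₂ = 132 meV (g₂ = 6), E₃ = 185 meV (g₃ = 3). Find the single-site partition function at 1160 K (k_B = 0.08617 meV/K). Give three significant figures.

Z = 7.81

k_BT = 0.08617 × 1160 K = 99.957 meV.
Eᵢ/kT = 0, 1.0004, 1.3206, 1.8508.
Z = Σ gᵢe^(−Eᵢ/kT) = 5·e^(−0) + 2·e^(−1.0004) + 6·e^(−1.3206) + 3·e^(−1.8508) = 5.0000 + 0.73546 + 1.6019 + 0.47133 = 7.8087.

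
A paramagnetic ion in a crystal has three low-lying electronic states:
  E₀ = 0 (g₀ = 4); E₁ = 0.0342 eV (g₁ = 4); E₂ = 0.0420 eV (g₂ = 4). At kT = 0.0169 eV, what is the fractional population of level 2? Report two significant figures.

Eᵢ/kT = 0, 2.024, 2.485.
Z = Σ gᵢe^(−Eᵢ/kT) = 4·e^(−0) + 4·e^(−2.024) + 4·e^(−2.485) = 4.000 + 0.5285 + 0.3333 = 4.862.
P₂ = g₂ e^(−E₂/kT) / Z = 0.3333/4.862 = 0.069.

0.069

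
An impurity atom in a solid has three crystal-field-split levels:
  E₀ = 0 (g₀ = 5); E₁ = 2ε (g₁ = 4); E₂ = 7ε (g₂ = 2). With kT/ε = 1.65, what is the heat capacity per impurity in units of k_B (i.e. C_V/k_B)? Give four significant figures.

0.3011

Eᵢ/kT = 0, 1.21212, 4.24242.
Z = Σ gᵢe^(−Eᵢ/kT) = 5·e^(−0) + 4·e^(−1.21212) + 2·e^(−4.24242) = 5.00000 + 1.19026 + 0.0287455 = 6.21901.
⟨E⟩ = 0.415137 ε, ⟨E²⟩ = 0.992050 ε².
C_V/k_B = (⟨E²⟩ − ⟨E⟩²)/(kT)² = (0.992050 − 0.172339)/2.72250 = 0.3011.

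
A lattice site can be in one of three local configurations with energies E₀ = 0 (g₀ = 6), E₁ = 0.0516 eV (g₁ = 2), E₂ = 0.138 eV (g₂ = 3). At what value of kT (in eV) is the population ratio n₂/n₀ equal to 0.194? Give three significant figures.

0.146 eV

n₂/n₀ = (g₂/g₀) exp[−(E₂−E₀)/kT] = 0.194.
⇒ (E₂−E₀)/kT = ln((3/6)/0.194) = ln(2.5773) = 0.94674.
kT = 0.138 eV / 0.94674 = 0.146 eV.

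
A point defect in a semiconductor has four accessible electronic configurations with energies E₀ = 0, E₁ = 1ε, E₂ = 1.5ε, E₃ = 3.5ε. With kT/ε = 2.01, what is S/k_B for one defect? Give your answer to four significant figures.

1.240

Eᵢ/kT = 0, 0.497512, 0.746269, 1.74129.
Z = Σ e^(−Eᵢ/kT) = e^(−0) + e^(−0.497512) + e^(−0.746269) + e^(−1.74129) = 1.00000 + 0.608042 + 0.474132 + 0.175294 = 2.25747.
⟨E⟩ = Σ EᵢPᵢ = 0.856166 ε.
S/k_B = ln Z + ⟨E⟩/kT = ln(2.25747) + 0.856166/2.01 = 0.814245 + 0.425953 = 1.240.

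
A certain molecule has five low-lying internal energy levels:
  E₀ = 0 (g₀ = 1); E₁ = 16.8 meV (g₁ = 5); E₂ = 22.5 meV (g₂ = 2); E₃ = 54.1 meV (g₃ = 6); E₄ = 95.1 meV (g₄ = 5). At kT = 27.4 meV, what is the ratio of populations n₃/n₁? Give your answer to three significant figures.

n₃/n₁ = (g₃/g₁) exp[−(E₃−E₁)/kT] = (6/5) × exp(−(37.3 meV)/(27.4 meV)) = (6/5) × exp(-1.3613) = 0.308.

0.308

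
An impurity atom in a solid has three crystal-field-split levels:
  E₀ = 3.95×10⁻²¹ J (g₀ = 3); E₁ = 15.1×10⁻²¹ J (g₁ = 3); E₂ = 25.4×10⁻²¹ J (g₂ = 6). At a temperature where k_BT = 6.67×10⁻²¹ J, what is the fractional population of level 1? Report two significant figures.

0.15

Eᵢ/kT = 0.5922, 2.264, 3.808.
Z = Σ gᵢe^(−Eᵢ/kT) = 3·e^(−0.5922) + 3·e^(−2.264) + 6·e^(−3.808) = 1.659 + 0.3118 + 0.1332 = 2.104.
P₁ = g₁ e^(−E₁/kT) / Z = 0.3118/2.104 = 0.15.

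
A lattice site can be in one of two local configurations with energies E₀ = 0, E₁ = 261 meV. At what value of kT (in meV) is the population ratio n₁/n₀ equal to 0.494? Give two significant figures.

370 meV

n₁/n₀ = exp[−(E₁−E₀)/kT] = 0.494.
⇒ (E₁−E₀)/kT = ln(1/0.494) = ln(2.024) = 0.7051.
kT = 261 meV / 0.7051 = 370 meV.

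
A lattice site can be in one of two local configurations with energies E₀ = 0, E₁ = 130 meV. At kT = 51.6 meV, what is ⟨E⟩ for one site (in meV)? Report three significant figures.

9.69 meV

Eᵢ/kT = 0, 2.5194.
Z = Σ e^(−Eᵢ/kT) = e^(−0) + e^(−2.5194) = 1.0000 + 0.080508 = 1.0805.
⟨E⟩ = Σ Eᵢ e^(−Eᵢ/kT) / Z = (0·1.0000 + 130·0.080508) / 1.0805 = 9.69 meV.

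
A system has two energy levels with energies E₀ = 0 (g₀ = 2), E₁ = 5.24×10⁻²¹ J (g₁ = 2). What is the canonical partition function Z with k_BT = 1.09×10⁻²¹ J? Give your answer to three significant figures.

Z = 2.02

Eᵢ/kT = 0, 4.8073.
Z = Σ gᵢe^(−Eᵢ/kT) = 2·e^(−0) + 2·e^(−4.8073) = 2.0000 + 0.016340 = 2.0163.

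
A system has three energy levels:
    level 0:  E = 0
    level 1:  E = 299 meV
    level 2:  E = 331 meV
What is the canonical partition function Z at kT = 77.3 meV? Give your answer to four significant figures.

Eᵢ/kT = 0, 3.86805, 4.28202.
Z = Σ e^(−Eᵢ/kT) = e^(−0) + e^(−3.86805) + e^(−4.28202) = 1.00000 + 0.0208991 + 0.0138147 = 1.03471.

Z = 1.035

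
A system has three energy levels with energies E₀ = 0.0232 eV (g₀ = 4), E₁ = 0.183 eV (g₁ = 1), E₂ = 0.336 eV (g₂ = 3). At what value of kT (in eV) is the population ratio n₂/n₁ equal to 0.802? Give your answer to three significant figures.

n₂/n₁ = (g₂/g₁) exp[−(E₂−E₁)/kT] = 0.802.
⇒ (E₂−E₁)/kT = ln((3/1)/0.802) = ln(3.7406) = 1.3192.
kT = 0.153 eV / 1.3192 = 0.116 eV.

0.116 eV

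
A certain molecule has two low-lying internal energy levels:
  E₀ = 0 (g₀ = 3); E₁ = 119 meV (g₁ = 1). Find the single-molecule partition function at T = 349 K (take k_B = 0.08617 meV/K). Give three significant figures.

Z = 3.02

k_BT = 0.08617 × 349 K = 30.073 meV.
Eᵢ/kT = 0, 3.9570.
Z = Σ gᵢe^(−Eᵢ/kT) = 3·e^(−0) + 1·e^(−3.9570) = 3.0000 + 0.019120 = 3.0191.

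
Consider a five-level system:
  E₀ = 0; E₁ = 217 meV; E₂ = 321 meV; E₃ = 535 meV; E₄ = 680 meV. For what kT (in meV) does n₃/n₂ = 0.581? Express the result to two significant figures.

n₃/n₂ = exp[−(E₃−E₂)/kT] = 0.581.
⇒ (E₃−E₂)/kT = ln(1/0.581) = ln(1.721) = 0.5429.
kT = 214 meV / 0.5429 = 390 meV.

390 meV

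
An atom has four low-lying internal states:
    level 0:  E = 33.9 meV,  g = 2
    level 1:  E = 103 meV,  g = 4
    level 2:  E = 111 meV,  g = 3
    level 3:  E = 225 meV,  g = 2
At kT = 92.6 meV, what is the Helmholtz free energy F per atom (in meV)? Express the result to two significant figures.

-120 meV

Eᵢ/kT = 0.3661, 1.112, 1.199, 2.430.
Z = Σ gᵢe^(−Eᵢ/kT) = 2·e^(−0.3661) + 4·e^(−1.112) + 3·e^(−1.199) + 2·e^(−2.430) = 1.387 + 1.316 + 0.9045 + 0.1761 = 3.784.
F = −kT ln Z = −92.6 × ln(3.784) = −92.6 × 1.331 = -120 meV.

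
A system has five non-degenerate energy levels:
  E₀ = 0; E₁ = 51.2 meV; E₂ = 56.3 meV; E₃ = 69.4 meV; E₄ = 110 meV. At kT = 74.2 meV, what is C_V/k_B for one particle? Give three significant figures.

0.227

Eᵢ/kT = 0, 0.69003, 0.75876, 0.93531, 1.4825.
Z = Σ e^(−Eᵢ/kT) = e^(−0) + e^(−0.69003) + e^(−0.75876) + e^(−0.93531) + e^(−1.4825) = 1.0000 + 0.50156 + 0.46825 + 0.39246 + 0.22707 = 2.5893.
⟨E⟩ = 40.264 meV, ⟨E²⟩ = 2872.1 meV².
C_V/k_B = (⟨E²⟩ − ⟨E⟩²)/(kT)² = (2872.1 − 1621.2)/5505.6 = 0.227.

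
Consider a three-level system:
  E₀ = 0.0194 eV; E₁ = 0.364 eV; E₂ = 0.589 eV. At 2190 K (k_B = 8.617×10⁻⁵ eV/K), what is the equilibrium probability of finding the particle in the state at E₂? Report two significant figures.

k_BT = 8.617×10⁻⁵ × 2190 K = 0.1887 eV.
Eᵢ/kT = 0.1028, 1.929, 3.121.
Z = Σ e^(−Eᵢ/kT) = e^(−0.1028) + e^(−1.929) + e^(−3.121) = 0.9023 + 0.1453 + 0.04411 = 1.092.
P₂ = e^(−E₂/kT) / Z = 0.04411/1.092 = 0.040.

0.040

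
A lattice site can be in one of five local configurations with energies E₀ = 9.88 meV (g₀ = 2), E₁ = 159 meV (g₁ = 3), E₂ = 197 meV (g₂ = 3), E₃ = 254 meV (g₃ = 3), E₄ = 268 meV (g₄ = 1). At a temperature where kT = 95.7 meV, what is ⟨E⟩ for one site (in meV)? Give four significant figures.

83.79 meV

Eᵢ/kT = 0.103239, 1.66144, 2.05852, 2.65413, 2.80042.
Z = Σ gᵢe^(−Eᵢ/kT) = 2·e^(−0.103239) + 3·e^(−1.66144) + 3·e^(−2.05852) + 3·e^(−2.65413) + 1·e^(−2.80042) = 1.80382 + 0.569596 + 0.382928 + 0.211080 + 0.0607845 = 3.02821.
⟨E⟩ = Σ Eᵢ gᵢe^(−Eᵢ/kT) / Z = (9.88·1.80382 + 159·0.569596 + 197·0.382928 + 254·0.211080 + 268·0.0607845) / 3.02821 = 83.79 meV.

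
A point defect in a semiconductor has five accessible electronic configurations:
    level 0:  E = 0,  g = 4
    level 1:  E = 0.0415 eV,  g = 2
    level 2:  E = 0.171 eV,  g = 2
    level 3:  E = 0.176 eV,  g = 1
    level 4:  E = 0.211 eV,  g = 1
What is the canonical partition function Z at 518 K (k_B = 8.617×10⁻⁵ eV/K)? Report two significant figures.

Z = 4.9

k_BT = 8.617×10⁻⁵ × 518 K = 0.04464 eV.
Eᵢ/kT = 0, 0.9297, 3.831, 3.943, 4.727.
Z = Σ gᵢe^(−Eᵢ/kT) = 4·e^(−0) + 2·e^(−0.9297) + 2·e^(−3.831) + 1·e^(−3.943) + 1·e^(−4.727) = 4.000 + 0.7893 + 0.04338 + 0.01939 + 0.008853 = 4.861.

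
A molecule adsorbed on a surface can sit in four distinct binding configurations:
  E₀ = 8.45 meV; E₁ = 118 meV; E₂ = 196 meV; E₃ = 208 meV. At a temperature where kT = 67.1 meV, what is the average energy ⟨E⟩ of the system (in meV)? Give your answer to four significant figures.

41.38 meV

Eᵢ/kT = 0.125931, 1.75857, 2.92101, 3.09985.
Z = Σ e^(−Eᵢ/kT) = e^(−0.125931) + e^(−1.75857) + e^(−2.92101) + e^(−3.09985) = 0.881676 + 0.172291 + 0.0538792 + 0.0450560 = 1.15290.
⟨E⟩ = Σ Eᵢ e^(−Eᵢ/kT) / Z = (8.45·0.881676 + 118·0.172291 + 196·0.0538792 + 208·0.0450560) / 1.15290 = 41.38 meV.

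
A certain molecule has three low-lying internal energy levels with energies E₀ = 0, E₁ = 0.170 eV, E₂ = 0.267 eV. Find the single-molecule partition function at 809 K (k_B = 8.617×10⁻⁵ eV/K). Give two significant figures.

Z = 1.1

k_BT = 8.617×10⁻⁵ × 809 K = 0.06971 eV.
Eᵢ/kT = 0, 2.439, 3.830.
Z = Σ e^(−Eᵢ/kT) = e^(−0) + e^(−2.439) + e^(−3.830) = 1.000 + 0.08725 + 0.02171 = 1.109.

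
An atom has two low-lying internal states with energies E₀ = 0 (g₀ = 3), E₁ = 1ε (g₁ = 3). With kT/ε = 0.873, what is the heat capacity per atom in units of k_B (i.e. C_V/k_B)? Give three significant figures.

Eᵢ/kT = 0, 1.1455.
Z = Σ gᵢe^(−Eᵢ/kT) = 3·e^(−0) + 3·e^(−1.1455) = 3.0000 + 0.95419 = 3.9542.
⟨E⟩ = 0.24131 ε, ⟨E²⟩ = 0.24131 ε².
C_V/k_B = (⟨E²⟩ − ⟨E⟩²)/(kT)² = (0.24131 − 0.058231)/0.76213 = 0.240.

0.240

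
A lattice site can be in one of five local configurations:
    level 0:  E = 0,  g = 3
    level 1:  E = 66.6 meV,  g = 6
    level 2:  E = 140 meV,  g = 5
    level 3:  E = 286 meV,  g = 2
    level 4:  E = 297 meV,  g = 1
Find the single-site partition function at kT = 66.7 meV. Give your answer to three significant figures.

Eᵢ/kT = 0, 0.99850, 2.0990, 4.2879, 4.4528.
Z = Σ gᵢe^(−Eᵢ/kT) = 3·e^(−0) + 6·e^(−0.99850) + 5·e^(−2.0990) + 2·e^(−4.2879) + 1·e^(−4.4528) = 3.0000 + 2.2106 + 0.61289 + 0.027467 + 0.011646 = 5.8626.

Z = 5.86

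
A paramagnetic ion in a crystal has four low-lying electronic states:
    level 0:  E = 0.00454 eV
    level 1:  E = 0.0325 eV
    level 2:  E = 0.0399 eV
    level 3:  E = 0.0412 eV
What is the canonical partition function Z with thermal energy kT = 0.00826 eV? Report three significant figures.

Eᵢ/kT = 0.54964, 3.9346, 4.8305, 4.9879.
Z = Σ e^(−Eᵢ/kT) = e^(−0.54964) + e^(−3.9346) + e^(−4.8305) + e^(−4.9879) = 0.57716 + 0.019554 + 0.0079825 + 0.0068200 = 0.61152.

Z = 0.612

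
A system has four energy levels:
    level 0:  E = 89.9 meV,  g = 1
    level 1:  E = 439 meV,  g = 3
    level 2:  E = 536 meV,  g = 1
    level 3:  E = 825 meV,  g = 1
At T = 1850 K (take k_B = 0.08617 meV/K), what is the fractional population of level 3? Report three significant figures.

k_BT = 0.08617 × 1850 K = 159.41 meV.
Eᵢ/kT = 0.56395, 2.7539, 3.3624, 5.1753.
Z = Σ gᵢe^(−Eᵢ/kT) = 1·e^(−0.56395) + 3·e^(−2.7539) + 1·e^(−3.3624) + 1·e^(−5.1753) = 0.56896 + 0.19104 + 0.034652 + 0.0056545 = 0.80031.
P₃ = g₃ e^(−E₃/kT) / Z = 0.0056545/0.80031 = 0.00707.

0.00707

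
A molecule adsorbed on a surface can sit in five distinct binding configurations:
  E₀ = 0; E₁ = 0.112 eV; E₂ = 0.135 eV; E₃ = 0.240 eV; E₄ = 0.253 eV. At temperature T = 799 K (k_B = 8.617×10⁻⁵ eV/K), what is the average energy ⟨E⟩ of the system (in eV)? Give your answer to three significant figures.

k_BT = 8.617×10⁻⁵ × 799 K = 0.068850 eV.
Eᵢ/kT = 0, 1.6267, 1.9608, 3.4858, 3.6747.
Z = Σ e^(−Eᵢ/kT) = e^(−0) + e^(−1.6267) + e^(−1.9608) + e^(−3.4858) + e^(−3.6747) = 1.0000 + 0.19658 + 0.14075 + 0.030629 + 0.025357 = 1.3933.
⟨E⟩ = Σ Eᵢ e^(−Eᵢ/kT) / Z = (0·1.0000 + 0.112·0.19658 + 0.135·0.14075 + 0.240·0.030629 + 0.253·0.025357) / 1.3933 = 0.0393 eV.

0.0393 eV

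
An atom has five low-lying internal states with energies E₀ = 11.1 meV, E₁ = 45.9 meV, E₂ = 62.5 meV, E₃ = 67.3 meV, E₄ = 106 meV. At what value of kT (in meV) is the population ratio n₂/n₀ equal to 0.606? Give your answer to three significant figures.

103 meV

n₂/n₀ = exp[−(E₂−E₀)/kT] = 0.606.
⇒ (E₂−E₀)/kT = ln(1/0.606) = ln(1.6502) = 0.50090.
kT = 51.4 meV / 0.50090 = 103 meV.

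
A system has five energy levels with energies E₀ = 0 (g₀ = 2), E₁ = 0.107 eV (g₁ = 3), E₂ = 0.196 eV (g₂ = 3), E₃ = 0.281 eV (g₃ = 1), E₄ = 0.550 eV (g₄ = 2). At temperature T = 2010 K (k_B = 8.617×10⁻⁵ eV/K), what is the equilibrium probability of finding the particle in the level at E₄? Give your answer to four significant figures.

0.01717

k_BT = 8.617×10⁻⁵ × 2010 K = 0.173202 eV.
Eᵢ/kT = 0, 0.617776, 1.13163, 1.62238, 3.17548.
Z = Σ gᵢe^(−Eᵢ/kT) = 2·e^(−0) + 3·e^(−0.617776) + 3·e^(−1.13163) + 1·e^(−1.62238) + 2·e^(−3.17548) = 2.00000 + 1.61743 + 0.967521 + 0.197428 + 0.0835481 = 4.86593.
P₄ = g₄ e^(−E₄/kT) / Z = 0.0835481/4.86593 = 0.01717.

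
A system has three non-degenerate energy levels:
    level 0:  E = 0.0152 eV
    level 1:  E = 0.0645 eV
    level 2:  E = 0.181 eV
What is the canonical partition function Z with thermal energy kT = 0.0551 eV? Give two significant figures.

Eᵢ/kT = 0.2759, 1.171, 3.285.
Z = Σ e^(−Eᵢ/kT) = e^(−0.2759) + e^(−1.171) + e^(−3.285) = 0.7589 + 0.3101 + 0.03744 = 1.106.

Z = 1.1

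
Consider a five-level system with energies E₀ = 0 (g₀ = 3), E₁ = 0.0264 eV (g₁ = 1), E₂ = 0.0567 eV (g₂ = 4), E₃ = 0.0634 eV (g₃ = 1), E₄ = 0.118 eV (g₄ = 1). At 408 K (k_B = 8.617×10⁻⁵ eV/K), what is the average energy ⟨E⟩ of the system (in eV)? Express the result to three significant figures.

k_BT = 8.617×10⁻⁵ × 408 K = 0.035157 eV.
Eᵢ/kT = 0, 0.75092, 1.6128, 1.8033, 3.3564.
Z = Σ gᵢe^(−Eᵢ/kT) = 3·e^(−0) + 1·e^(−0.75092) + 4·e^(−1.6128) + 1·e^(−1.8033) + 1·e^(−3.3564) = 3.0000 + 0.47193 + 0.79731 + 0.16475 + 0.034861 = 4.4689.
⟨E⟩ = Σ Eᵢ gᵢe^(−Eᵢ/kT) / Z = (0·3.0000 + 0.0264·0.47193 + 0.0567·0.79731 + 0.0634·0.16475 + 0.118·0.034861) / 4.4689 = 0.0162 eV.

0.0162 eV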